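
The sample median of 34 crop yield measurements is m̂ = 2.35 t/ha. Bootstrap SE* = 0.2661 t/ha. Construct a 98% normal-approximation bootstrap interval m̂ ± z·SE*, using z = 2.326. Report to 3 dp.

(1.731, 2.969)

Margin = 2.326 × 0.2661 = 0.6189
Interval: 2.35 ± 0.6189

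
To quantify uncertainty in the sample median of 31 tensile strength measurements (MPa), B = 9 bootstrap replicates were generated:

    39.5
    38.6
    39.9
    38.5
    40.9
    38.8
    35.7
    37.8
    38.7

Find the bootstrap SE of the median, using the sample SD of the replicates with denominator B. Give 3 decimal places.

SE* = 1.366

Bootstrap SE is the standard deviation of the 9 replicate medians.
Mean of replicates: (39.5 + 38.6 + 39.9 + 38.5 + 40.9 + 38.8 + 35.7 + 37.8 + 38.7) / 9 = 348.4000 / 9 = 38.7111
Sum of squared deviations: (+0.7889)² + (−0.1111)² + (+1.1889)² + (−0.2111)² + (+2.1889)² + (+0.0889)² + (−3.0111)² + (−0.9111)² + (−0.0111)² = 16.7889
Variance = 16.7889 / 9 = 1.8654
SE* = √1.8654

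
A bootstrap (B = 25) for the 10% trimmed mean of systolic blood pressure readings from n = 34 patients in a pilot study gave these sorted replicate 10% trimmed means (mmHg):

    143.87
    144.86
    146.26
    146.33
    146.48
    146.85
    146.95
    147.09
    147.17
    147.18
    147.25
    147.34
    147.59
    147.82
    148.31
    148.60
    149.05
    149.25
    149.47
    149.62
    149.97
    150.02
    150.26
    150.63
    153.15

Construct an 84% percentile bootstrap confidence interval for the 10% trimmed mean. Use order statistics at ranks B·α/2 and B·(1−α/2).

(144.86, 150.26)

α = 0.16; lower rank = 25 × 0.080 = 2; upper rank = 25 × 0.920 = 23.
The 2nd smallest replicate is 144.86; the 23rd is 150.26.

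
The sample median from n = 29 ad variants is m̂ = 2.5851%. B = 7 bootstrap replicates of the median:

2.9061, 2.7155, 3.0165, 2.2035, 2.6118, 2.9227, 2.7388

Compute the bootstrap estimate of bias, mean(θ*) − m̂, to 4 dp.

mean(θ*) = (2.9061 + 2.7155 + 3.0165 + 2.2035 + 2.6118 + 2.9227 + 2.7388) / 7 = 2.73070
bias = 2.73070 − 2.5851

bias = +0.1456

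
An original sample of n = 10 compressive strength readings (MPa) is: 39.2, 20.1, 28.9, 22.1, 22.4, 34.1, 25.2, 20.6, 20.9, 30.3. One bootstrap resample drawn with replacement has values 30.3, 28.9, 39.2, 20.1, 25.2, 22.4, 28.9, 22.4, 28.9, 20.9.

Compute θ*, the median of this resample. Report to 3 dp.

θ* = 27.050

Sorted: 20.1, 20.9, 22.4, 22.4, 25.2, 28.9, 28.9, 28.9, 30.3, 39.2
Median = average of the two middle values = 27.050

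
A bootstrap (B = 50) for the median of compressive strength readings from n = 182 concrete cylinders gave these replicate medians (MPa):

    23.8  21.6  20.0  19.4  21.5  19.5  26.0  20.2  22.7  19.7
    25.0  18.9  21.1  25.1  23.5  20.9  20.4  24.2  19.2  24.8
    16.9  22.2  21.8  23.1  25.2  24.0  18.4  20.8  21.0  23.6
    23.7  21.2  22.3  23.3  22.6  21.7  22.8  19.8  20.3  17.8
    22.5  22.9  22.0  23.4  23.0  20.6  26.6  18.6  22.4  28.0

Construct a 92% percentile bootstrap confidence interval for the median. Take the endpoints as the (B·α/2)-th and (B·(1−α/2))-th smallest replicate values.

(17.8, 26.0)

Sorted replicates: 16.9, 17.8, 18.4, 18.6, 18.9, 19.2, 19.4, 19.5, 19.7, 19.8, 20.0, 20.2, 20.3, 20.4, 20.6, 20.8, 20.9, 21.0, 21.1, 21.2, 21.5, 21.6, 21.7, 21.8, 22.0, 22.2, 22.3, 22.4, 22.5, 22.6, 22.7, 22.8, 22.9, 23.0, 23.1, 23.3, 23.4, 23.5, 23.6, 23.7, 23.8, 24.0, 24.2, 24.8, 25.0, 25.1, 25.2, 26.0, 26.6, 28.0
α = 0.08; lower rank = 50 × 0.040 = 2; upper rank = 50 × 0.960 = 48.
The 2nd smallest replicate is 17.8; the 48th is 26.0.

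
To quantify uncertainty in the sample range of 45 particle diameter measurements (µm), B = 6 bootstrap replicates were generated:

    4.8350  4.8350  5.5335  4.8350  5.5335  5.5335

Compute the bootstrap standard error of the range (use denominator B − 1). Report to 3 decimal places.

SE* = 0.383

Bootstrap SE is the standard deviation of the 6 replicate ranges.
Mean of replicates: (4.8350 + 4.8350 + 5.5335 + 4.8350 + 5.5335 + 5.5335) / 6 = 31.10550 / 6 = 5.18425
Sum of squared deviations: (−0.34925)² + (−0.34925)² + (+0.34925)² + (−0.34925)² + (+0.34925)² + (+0.34925)² = 0.73185
Variance = 0.73185 / 5 = 0.14637
SE* = √0.14637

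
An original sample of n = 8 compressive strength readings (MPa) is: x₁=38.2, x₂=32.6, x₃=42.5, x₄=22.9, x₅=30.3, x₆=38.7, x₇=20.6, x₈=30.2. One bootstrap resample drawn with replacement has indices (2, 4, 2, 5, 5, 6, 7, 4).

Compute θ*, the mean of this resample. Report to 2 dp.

Resample values: 32.6, 22.9, 32.6, 30.3, 30.3, 38.7, 20.6, 22.9.
Mean = (32.6 + 22.9 + 32.6 + 30.3 + 30.3 + 38.7 + 20.6 + 22.9) / 8 = 230.90 / 8 = 28.86

θ* = 28.86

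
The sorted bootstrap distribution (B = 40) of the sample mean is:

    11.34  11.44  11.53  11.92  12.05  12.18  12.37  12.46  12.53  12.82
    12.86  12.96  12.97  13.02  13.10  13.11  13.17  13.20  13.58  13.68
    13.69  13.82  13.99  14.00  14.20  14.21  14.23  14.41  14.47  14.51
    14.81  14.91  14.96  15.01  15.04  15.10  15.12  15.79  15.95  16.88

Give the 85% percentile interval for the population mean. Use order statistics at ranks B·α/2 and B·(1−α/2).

α = 0.15; lower rank = 40 × 0.075 = 3; upper rank = 40 × 0.925 = 37.
The 3rd smallest replicate is 11.53; the 37th is 15.12.

(11.53, 15.12)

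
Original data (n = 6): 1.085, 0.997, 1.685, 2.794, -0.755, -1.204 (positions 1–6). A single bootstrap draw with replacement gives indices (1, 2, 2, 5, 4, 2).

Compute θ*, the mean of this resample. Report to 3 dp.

Resample values: 1.085, 0.997, 0.997, -0.755, 2.794, 0.997.
Mean = (1.085 + 0.997 + 0.997 + (-0.755) + 2.794 + 0.997) / 6 = 6.1150 / 6 = 1.019

θ* = 1.019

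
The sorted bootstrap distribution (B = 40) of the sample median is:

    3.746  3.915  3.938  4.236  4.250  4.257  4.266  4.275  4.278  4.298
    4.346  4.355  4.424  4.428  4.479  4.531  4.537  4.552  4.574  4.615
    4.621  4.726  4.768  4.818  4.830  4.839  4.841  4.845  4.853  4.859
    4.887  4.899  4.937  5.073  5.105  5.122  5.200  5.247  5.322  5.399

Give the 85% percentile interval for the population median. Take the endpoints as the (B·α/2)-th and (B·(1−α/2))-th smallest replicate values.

(3.938, 5.200)

α = 0.15; lower rank = 40 × 0.075 = 3; upper rank = 40 × 0.925 = 37.
The 3rd smallest replicate is 3.938; the 37th is 5.200.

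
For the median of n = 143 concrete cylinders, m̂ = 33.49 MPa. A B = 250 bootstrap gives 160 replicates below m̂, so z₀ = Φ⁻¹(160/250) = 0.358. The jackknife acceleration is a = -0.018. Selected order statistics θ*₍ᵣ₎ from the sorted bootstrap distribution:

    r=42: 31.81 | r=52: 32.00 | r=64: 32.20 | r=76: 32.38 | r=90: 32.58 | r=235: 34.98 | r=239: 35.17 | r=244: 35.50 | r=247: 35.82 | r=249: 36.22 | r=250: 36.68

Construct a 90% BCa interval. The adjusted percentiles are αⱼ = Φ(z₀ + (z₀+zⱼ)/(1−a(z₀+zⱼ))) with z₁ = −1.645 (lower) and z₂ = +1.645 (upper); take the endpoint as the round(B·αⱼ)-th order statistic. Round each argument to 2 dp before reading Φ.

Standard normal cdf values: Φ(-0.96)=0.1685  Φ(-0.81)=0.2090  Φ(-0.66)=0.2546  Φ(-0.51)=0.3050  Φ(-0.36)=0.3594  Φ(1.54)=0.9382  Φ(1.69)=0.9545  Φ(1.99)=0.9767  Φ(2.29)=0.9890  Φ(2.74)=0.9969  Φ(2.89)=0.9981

(31.81, 35.82)

Lower: z₀ + z₁ = 0.358 + (-1.645) = -1.287; 1 − a(z₀+z₁) = 1 − (-0.018)(-1.287) = 0.9768; argument = 0.358 + (-1.287)/0.9768 = -0.9595 → -0.96.
α₁ = Φ(-0.96) = 0.1685; rank = round(250 × 0.1685) = 42; θ*₍42₎ = 31.81.
Upper: z₀ + z₂ = 2.003; 1 − a(z₀+z₂) = 1.0361; argument = 2.2913 → 2.29; α₂ = 0.9890; rank = 247; θ*₍247₎ = 35.82.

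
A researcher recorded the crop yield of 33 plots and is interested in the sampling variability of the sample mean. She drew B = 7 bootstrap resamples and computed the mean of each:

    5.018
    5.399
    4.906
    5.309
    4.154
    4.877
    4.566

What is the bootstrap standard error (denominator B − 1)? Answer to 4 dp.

SE* = 0.4278

Bootstrap SE is the standard deviation of the 7 replicate means.
Mean of replicates: (5.018 + 5.399 + 4.906 + 5.309 + 4.154 + 4.877 + 4.566) / 7 = 34.22900 / 7 = 4.88986
Sum of squared deviations: (+0.12814)² + (+0.50914)² + (+0.01614)² + (+0.41914)² + (−0.73586)² + (−0.01286)² + (−0.32386)² = 1.09812
Variance = 1.09812 / 6 = 0.18302
SE* = √0.18302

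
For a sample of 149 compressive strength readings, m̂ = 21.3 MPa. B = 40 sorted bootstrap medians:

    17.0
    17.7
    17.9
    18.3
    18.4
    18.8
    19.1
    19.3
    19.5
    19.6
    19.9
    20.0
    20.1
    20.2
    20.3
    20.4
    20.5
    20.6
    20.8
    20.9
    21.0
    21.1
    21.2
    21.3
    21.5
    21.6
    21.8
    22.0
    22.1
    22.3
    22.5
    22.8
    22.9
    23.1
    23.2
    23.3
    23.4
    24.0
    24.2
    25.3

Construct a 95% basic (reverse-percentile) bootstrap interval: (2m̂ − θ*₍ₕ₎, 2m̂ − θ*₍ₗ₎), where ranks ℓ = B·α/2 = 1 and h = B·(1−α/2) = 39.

Percentile endpoints at ranks 1 and 39: θ*₍1₎ = 17.0, θ*₍39₎ = 24.2.
Basic interval reflects these around m̂:
  lower = 2 × 21.3 − 24.2 = 18.4
  upper = 2 × 21.3 − 17.0 = 25.6

(18.4, 25.6)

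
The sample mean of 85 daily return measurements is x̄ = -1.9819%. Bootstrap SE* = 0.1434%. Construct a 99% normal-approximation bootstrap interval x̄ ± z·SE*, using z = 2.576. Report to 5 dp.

Margin = 2.576 × 0.1434 = 0.369398
Interval: -1.9819 ± 0.369398

(-2.35130, -1.61250)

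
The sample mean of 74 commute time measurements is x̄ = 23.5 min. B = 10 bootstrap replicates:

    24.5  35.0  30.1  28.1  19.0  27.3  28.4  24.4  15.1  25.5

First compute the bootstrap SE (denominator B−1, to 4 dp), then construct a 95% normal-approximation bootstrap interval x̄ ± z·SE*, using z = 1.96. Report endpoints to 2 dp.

Mean of replicates = 25.7400; sum of squared deviations = 281.8640; SE* = √(281.8640/9) = 5.5963
Margin = 1.96 × 5.5963 = 10.969
Interval: 23.5 ± 10.969

(12.53, 34.47)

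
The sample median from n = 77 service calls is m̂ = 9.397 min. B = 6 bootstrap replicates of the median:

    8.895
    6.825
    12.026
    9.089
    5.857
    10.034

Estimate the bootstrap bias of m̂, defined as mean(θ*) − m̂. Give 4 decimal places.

bias = −0.6093

mean(θ*) = (8.895 + 6.825 + 12.026 + 9.089 + 5.857 + 10.034) / 6 = 8.78767
bias = 8.78767 − 9.397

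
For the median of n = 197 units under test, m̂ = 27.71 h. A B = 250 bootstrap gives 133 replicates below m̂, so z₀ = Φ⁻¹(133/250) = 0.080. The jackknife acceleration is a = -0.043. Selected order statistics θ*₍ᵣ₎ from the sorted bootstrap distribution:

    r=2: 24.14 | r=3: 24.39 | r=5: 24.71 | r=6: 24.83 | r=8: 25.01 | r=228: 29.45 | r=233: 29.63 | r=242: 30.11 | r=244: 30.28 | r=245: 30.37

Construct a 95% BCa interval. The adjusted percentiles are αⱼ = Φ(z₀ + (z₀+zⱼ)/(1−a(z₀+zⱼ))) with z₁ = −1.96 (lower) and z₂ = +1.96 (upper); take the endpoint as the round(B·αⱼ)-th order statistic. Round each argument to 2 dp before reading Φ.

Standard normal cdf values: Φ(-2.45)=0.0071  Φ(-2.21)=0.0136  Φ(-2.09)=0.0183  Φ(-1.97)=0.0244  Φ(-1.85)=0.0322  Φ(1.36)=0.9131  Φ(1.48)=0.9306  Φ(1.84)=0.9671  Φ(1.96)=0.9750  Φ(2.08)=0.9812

Lower: z₀ + z₁ = 0.080 + (-1.960) = -1.880; 1 − a(z₀+z₁) = 1 − (-0.043)(-1.880) = 0.9192; argument = 0.080 + (-1.880)/0.9192 = -1.9653 → -1.97.
α₁ = Φ(-1.97) = 0.0244; rank = round(250 × 0.0244) = 6; θ*₍6₎ = 24.83.
Upper: z₀ + z₂ = 2.040; 1 − a(z₀+z₂) = 1.0877; argument = 1.9555 → 1.96; α₂ = 0.9750; rank = 244; θ*₍244₎ = 30.28.

(24.83, 30.28)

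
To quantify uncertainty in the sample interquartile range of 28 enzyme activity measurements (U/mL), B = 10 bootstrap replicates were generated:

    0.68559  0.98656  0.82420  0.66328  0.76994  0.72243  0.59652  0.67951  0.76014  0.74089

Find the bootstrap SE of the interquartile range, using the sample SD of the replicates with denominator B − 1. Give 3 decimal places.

Bootstrap SE is the standard deviation of the 10 replicate interquartile ranges.
Mean of replicates: (0.68559 + 0.98656 + 0.82420 + 0.66328 + 0.76994 + 0.72243 + 0.59652 + 0.67951 + 0.76014 + 0.74089) / 10 = 7.429060 / 10 = 0.742906
Sum of squared deviations: (−0.057316)² + (+0.243654)² + (+0.081294)² + (−0.079626)² + (+0.027034)² + (−0.020476)² + (−0.146386)² + (−0.063396)² + (+0.017234)² + (−0.002016)² = 0.102501
Variance = 0.102501 / 9 = 0.011389
SE* = √0.011389

SE* = 0.107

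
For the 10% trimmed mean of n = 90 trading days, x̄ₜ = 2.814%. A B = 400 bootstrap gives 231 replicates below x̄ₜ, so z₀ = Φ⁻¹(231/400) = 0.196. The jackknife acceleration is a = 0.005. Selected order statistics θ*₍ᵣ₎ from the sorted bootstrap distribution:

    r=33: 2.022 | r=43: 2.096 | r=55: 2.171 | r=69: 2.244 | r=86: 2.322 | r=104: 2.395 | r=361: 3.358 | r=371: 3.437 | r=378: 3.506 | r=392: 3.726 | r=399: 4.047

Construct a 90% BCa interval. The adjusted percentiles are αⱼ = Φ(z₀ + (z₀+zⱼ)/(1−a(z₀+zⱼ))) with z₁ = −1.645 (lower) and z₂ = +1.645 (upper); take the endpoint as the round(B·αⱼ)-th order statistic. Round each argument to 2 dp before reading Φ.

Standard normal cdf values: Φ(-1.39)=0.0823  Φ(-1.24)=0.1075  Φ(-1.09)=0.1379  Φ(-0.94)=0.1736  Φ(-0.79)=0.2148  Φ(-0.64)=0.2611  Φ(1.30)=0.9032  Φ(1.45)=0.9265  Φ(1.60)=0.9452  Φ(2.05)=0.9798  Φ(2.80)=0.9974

(2.096, 3.726)

Lower: z₀ + z₁ = 0.196 + (-1.645) = -1.449; 1 − a(z₀+z₁) = 1 − (0.005)(-1.449) = 1.0072; argument = 0.196 + (-1.449)/1.0072 = -1.2426 → -1.24.
α₁ = Φ(-1.24) = 0.1075; rank = round(400 × 0.1075) = 43; θ*₍43₎ = 2.096.
Upper: z₀ + z₂ = 1.841; 1 − a(z₀+z₂) = 0.9908; argument = 2.0541 → 2.05; α₂ = 0.9798; rank = 392; θ*₍392₎ = 3.726.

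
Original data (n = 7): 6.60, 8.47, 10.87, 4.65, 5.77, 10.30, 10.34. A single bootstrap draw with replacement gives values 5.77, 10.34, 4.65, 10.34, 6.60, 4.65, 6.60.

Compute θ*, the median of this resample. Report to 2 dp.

Sorted: 4.65, 4.65, 5.77, 6.60, 6.60, 10.34, 10.34
Median = middle value = 6.60

θ* = 6.60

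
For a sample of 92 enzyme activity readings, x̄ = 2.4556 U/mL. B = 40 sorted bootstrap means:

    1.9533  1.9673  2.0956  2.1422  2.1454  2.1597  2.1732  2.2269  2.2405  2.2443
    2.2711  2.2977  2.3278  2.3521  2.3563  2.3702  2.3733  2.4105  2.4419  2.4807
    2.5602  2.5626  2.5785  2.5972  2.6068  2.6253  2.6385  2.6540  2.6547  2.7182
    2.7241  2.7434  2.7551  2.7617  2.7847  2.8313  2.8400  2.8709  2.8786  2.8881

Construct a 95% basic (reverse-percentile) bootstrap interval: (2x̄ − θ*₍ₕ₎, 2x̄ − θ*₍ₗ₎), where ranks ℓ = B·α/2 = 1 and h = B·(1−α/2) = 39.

Percentile endpoints at ranks 1 and 39: θ*₍1₎ = 1.9533, θ*₍39₎ = 2.8786.
Basic interval reflects these around x̄:
  lower = 2 × 2.4556 − 2.8786 = 2.0326
  upper = 2 × 2.4556 − 1.9533 = 2.9579

(2.0326, 2.9579)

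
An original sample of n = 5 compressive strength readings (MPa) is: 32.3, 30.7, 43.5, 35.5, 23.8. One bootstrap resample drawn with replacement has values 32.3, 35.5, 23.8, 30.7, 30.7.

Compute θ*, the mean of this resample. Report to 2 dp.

Mean = (32.3 + 35.5 + 23.8 + 30.7 + 30.7) / 5 = 153.00 / 5 = 30.60

θ* = 30.60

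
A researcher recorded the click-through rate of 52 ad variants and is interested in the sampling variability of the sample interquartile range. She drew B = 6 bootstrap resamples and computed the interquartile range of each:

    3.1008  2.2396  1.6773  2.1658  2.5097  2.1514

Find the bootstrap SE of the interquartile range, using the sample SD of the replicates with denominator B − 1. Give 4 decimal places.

SE* = 0.4725

Bootstrap SE is the standard deviation of the 6 replicate interquartile ranges.
Mean of replicates: (3.1008 + 2.2396 + 1.6773 + 2.1658 + 2.5097 + 2.1514) / 6 = 13.84460 / 6 = 2.30743
Sum of squared deviations: (+0.79337)² + (−0.06783)² + (−0.63013)² + (−0.14163)² + (+0.20227)² + (−0.15603)² = 1.11642
Variance = 1.11642 / 5 = 0.22328
SE* = √0.22328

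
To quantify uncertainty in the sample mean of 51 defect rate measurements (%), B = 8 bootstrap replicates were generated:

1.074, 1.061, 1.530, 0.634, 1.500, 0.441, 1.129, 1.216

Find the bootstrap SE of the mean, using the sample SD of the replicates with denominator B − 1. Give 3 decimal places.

Bootstrap SE is the standard deviation of the 8 replicate means.
Mean of replicates: (1.074 + 1.061 + 1.530 + 0.634 + 1.500 + 0.441 + 1.129 + 1.216) / 8 = 8.5850 / 8 = 1.0731
Sum of squared deviations: (+0.0009)² + (−0.0121)² + (+0.4569)² + (−0.4391)² + (+0.4269)² + (−0.6321)² + (+0.0559)² + (+0.1429)² = 1.0071
Variance = 1.0071 / 7 = 0.1439
SE* = √0.1439

SE* = 0.379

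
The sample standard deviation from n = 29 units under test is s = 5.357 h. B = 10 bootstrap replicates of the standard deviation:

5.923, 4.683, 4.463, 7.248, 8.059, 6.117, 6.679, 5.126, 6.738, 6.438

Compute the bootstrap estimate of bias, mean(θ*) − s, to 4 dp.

mean(θ*) = (5.923 + 4.683 + 4.463 + 7.248 + 8.059 + 6.117 + 6.679 + 5.126 + 6.738 + 6.438) / 10 = 6.14740
bias = 6.14740 − 5.357

bias = +0.7904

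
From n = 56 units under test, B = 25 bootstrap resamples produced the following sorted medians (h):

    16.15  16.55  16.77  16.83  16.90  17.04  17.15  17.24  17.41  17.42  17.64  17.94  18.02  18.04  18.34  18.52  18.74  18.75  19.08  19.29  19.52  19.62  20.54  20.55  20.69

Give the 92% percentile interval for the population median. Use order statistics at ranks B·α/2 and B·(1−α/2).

α = 0.08; lower rank = 25 × 0.040 = 1; upper rank = 25 × 0.960 = 24.
The 1st smallest replicate is 16.15; the 24th is 20.55.

(16.15, 20.55)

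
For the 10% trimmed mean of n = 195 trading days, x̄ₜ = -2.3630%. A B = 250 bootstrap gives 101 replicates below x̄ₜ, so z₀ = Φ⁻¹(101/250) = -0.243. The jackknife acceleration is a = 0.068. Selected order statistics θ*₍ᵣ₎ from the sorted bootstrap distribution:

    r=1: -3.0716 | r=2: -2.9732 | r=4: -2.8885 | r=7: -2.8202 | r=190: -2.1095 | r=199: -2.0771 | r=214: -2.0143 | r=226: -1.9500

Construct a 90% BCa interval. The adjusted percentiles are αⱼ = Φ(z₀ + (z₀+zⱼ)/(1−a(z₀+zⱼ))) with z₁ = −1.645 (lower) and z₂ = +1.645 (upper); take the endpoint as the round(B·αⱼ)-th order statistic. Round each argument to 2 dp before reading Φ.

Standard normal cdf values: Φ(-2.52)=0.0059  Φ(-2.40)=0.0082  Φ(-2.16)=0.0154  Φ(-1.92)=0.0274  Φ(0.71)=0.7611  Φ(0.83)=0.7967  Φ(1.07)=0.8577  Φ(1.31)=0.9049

(-2.8202, -1.9500)

Lower: z₀ + z₁ = -0.243 + (-1.645) = -1.888; 1 − a(z₀+z₁) = 1 − (0.068)(-1.888) = 1.1284; argument = -0.243 + (-1.888)/1.1284 = -1.9162 → -1.92.
α₁ = Φ(-1.92) = 0.0274; rank = round(250 × 0.0274) = 7; θ*₍7₎ = -2.8202.
Upper: z₀ + z₂ = 1.402; 1 − a(z₀+z₂) = 0.9047; argument = 1.3067 → 1.31; α₂ = 0.9049; rank = 226; θ*₍226₎ = -1.9500.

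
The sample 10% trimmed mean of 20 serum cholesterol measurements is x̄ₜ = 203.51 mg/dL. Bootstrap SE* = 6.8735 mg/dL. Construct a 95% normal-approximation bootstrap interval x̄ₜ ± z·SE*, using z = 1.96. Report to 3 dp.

(190.038, 216.982)

Margin = 1.96 × 6.8735 = 13.4721
Interval: 203.51 ± 13.4721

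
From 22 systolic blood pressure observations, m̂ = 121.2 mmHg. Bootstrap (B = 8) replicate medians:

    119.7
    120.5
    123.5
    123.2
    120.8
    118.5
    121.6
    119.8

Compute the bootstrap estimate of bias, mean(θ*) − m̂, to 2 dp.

mean(θ*) = (119.7 + 120.5 + 123.5 + 123.2 + 120.8 + 118.5 + 121.6 + 119.8) / 8 = 120.950
bias = 120.950 − 121.2

bias = −0.25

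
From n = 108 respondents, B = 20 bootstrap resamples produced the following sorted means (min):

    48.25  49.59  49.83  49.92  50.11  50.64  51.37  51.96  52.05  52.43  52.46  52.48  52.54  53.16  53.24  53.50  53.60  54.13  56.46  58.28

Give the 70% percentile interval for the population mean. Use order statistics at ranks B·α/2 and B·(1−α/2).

α = 0.30; lower rank = 20 × 0.150 = 3; upper rank = 20 × 0.850 = 17.
The 3rd smallest replicate is 49.83; the 17th is 53.60.

(49.83, 53.60)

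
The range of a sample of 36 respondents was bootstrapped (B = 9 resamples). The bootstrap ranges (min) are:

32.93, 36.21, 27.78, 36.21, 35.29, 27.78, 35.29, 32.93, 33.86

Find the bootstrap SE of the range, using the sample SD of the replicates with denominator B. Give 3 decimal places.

Bootstrap SE is the standard deviation of the 9 replicate ranges.
Mean of replicates: (32.93 + 36.21 + 27.78 + 36.21 + 35.29 + 27.78 + 35.29 + 32.93 + 33.86) / 9 = 298.2800 / 9 = 33.1422
Sum of squared deviations: (−0.2122)² + (+3.0678)² + (−5.3622)² + (+3.0678)² + (+2.1478)² + (−5.3622)² + (+2.1478)² + (−0.2122)² + (+0.7178)² = 86.1606
Variance = 86.1606 / 9 = 9.5734
SE* = √9.5734

SE* = 3.094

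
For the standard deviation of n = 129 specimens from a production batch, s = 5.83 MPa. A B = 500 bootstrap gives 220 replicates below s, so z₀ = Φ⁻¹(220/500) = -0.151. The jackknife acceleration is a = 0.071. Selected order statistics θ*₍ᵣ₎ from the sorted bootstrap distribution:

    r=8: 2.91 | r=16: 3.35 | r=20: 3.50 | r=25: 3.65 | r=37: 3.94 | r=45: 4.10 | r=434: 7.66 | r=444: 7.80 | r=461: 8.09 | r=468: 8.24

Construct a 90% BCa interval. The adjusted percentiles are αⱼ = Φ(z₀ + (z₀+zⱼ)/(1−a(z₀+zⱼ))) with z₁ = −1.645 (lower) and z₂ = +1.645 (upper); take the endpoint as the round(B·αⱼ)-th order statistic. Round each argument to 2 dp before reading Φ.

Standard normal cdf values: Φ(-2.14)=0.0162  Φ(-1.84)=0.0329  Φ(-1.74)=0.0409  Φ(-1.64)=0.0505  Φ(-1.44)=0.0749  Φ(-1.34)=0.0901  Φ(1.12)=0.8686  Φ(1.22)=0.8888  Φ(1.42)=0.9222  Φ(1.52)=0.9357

Lower: z₀ + z₁ = -0.151 + (-1.645) = -1.796; 1 − a(z₀+z₁) = 1 − (0.071)(-1.796) = 1.1275; argument = -0.151 + (-1.796)/1.1275 = -1.7439 → -1.74.
α₁ = Φ(-1.74) = 0.0409; rank = round(500 × 0.0409) = 20; θ*₍20₎ = 3.50.
Upper: z₀ + z₂ = 1.494; 1 − a(z₀+z₂) = 0.8939; argument = 1.5203 → 1.52; α₂ = 0.9357; rank = 468; θ*₍468₎ = 8.24.

(3.50, 8.24)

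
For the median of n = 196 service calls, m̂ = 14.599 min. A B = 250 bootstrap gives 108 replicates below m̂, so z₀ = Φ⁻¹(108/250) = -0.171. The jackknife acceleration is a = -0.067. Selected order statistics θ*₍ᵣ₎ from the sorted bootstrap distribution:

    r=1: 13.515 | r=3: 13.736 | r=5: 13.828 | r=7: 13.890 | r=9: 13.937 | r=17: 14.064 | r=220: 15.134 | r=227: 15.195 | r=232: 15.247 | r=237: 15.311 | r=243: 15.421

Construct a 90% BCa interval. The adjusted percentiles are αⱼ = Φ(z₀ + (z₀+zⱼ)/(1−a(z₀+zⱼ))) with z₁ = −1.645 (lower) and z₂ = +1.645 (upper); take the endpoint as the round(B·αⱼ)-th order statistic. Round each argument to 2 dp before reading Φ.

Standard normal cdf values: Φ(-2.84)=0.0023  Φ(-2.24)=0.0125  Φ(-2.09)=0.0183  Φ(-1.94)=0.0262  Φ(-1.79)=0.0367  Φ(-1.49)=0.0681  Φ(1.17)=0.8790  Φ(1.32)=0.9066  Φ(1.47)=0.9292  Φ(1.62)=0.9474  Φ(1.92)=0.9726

Lower: z₀ + z₁ = -0.171 + (-1.645) = -1.816; 1 − a(z₀+z₁) = 1 − (-0.067)(-1.816) = 0.8783; argument = -0.171 + (-1.816)/0.8783 = -2.2386 → -2.24.
α₁ = Φ(-2.24) = 0.0125; rank = round(250 × 0.0125) = 3; θ*₍3₎ = 13.736.
Upper: z₀ + z₂ = 1.474; 1 − a(z₀+z₂) = 1.0988; argument = 1.1705 → 1.17; α₂ = 0.8790; rank = 220; θ*₍220₎ = 15.134.

(13.736, 15.134)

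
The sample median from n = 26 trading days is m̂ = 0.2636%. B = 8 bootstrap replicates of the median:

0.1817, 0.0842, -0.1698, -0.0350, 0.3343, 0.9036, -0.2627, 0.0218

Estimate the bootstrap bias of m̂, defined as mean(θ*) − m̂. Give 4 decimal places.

bias = −0.1313

mean(θ*) = (0.1817 + 0.0842 + (-0.1698) + (-0.0350) + 0.3343 + 0.9036 + (-0.2627) + 0.0218) / 8 = 0.13226
bias = 0.13226 − 0.2636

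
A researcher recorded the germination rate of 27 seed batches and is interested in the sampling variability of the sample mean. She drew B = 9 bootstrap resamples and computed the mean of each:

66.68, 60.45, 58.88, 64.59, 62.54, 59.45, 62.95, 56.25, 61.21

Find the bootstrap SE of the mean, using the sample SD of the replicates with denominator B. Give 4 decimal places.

Bootstrap SE is the standard deviation of the 9 replicate means.
Mean of replicates: (66.68 + 60.45 + 58.88 + 64.59 + 62.54 + 59.45 + 62.95 + 56.25 + 61.21) / 9 = 553.00000 / 9 = 61.44444
Sum of squared deviations: (+5.23556)² + (−0.99444)² + (−2.56444)² + (+3.14556)² + (+1.09556)² + (−1.99444)² + (+1.50556)² + (−5.19444)² + (−0.23444)² = 79.35282
Variance = 79.35282 / 9 = 8.81698
SE* = √8.81698

SE* = 2.9693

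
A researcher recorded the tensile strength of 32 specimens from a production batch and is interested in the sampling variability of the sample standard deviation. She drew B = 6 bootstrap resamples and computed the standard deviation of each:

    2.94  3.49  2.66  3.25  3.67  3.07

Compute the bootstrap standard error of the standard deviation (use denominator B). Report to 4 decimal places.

SE* = 0.3369

Bootstrap SE is the standard deviation of the 6 replicate standard deviations.
Mean of replicates: (2.94 + 3.49 + 2.66 + 3.25 + 3.67 + 3.07) / 6 = 19.08000 / 6 = 3.18000
Sum of squared deviations: (−0.24000)² + (+0.31000)² + (−0.52000)² + (+0.07000)² + (+0.49000)² + (−0.11000)² = 0.68120
Variance = 0.68120 / 6 = 0.11353
SE* = √0.11353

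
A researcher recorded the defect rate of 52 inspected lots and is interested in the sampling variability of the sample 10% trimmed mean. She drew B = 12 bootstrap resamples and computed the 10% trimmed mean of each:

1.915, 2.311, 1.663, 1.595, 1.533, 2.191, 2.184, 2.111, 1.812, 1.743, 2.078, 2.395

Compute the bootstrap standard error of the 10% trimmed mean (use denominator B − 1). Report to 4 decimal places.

Bootstrap SE is the standard deviation of the 12 replicate 10% trimmed means.
Mean of replicates: (1.915 + 2.311 + 1.663 + 1.595 + 1.533 + 2.191 + 2.184 + 2.111 + 1.812 + 1.743 + 2.078 + 2.395) / 12 = 23.53100 / 12 = 1.96092
Sum of squared deviations: (−0.04592)² + (+0.35008)² + (−0.29792)² + (−0.36592)² + (−0.42792)² + (+0.23008)² + (+0.22308)² + (+0.15008)² + (−0.14892)² + (−0.21792)² + (+0.11708)² + (+0.43408)² = 0.92746
Variance = 0.92746 / 11 = 0.08431
SE* = √0.08431

SE* = 0.2904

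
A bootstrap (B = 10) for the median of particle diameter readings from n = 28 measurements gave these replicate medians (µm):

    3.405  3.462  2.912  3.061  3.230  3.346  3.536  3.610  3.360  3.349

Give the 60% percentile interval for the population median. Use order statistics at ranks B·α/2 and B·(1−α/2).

(3.061, 3.462)

Sorted replicates: 2.912, 3.061, 3.230, 3.346, 3.349, 3.360, 3.405, 3.462, 3.536, 3.610
α = 0.40; lower rank = 10 × 0.200 = 2; upper rank = 10 × 0.800 = 8.
The 2nd smallest replicate is 3.061; the 8th is 3.462.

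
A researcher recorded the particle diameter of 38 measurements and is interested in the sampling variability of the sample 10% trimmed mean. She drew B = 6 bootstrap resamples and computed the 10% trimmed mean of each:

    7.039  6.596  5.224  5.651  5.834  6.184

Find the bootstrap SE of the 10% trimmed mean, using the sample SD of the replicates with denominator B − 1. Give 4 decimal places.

Bootstrap SE is the standard deviation of the 6 replicate 10% trimmed means.
Mean of replicates: (7.039 + 6.596 + 5.224 + 5.651 + 5.834 + 6.184) / 6 = 36.52800 / 6 = 6.08800
Sum of squared deviations: (+0.95100)² + (+0.50800)² + (−0.86400)² + (−0.43700)² + (−0.25400)² + (+0.09600)² = 2.17366
Variance = 2.17366 / 5 = 0.43473
SE* = √0.43473

SE* = 0.6593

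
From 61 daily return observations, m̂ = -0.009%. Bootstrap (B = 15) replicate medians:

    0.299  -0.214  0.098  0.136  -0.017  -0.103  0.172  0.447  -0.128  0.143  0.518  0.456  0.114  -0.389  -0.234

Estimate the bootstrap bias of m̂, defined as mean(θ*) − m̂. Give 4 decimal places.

mean(θ*) = (0.299 + (-0.214) + 0.098 + 0.136 + (-0.017) + (-0.103) + 0.172 + 0.447 + (-0.128) + 0.143 + 0.518 + 0.456 + 0.114 + (-0.389) + (-0.234)) / 15 = 0.08653
bias = 0.08653 − -0.009

bias = +0.0955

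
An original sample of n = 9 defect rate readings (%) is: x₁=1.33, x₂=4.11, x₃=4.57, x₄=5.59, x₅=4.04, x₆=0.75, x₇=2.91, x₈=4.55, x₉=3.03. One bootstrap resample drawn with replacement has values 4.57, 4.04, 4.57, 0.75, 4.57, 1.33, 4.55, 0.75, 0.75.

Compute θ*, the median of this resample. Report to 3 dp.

Sorted: 0.75, 0.75, 0.75, 1.33, 4.04, 4.55, 4.57, 4.57, 4.57
Median = middle value = 4.040

θ* = 4.040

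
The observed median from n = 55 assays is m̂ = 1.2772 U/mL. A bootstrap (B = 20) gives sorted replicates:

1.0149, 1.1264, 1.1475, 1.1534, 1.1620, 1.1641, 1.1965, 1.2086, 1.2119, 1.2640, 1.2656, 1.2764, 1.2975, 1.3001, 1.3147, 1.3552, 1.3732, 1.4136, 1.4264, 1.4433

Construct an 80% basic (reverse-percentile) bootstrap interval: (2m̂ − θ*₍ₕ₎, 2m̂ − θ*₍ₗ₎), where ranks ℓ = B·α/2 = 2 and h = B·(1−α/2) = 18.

Percentile endpoints at ranks 2 and 18: θ*₍2₎ = 1.1264, θ*₍18₎ = 1.4136.
Basic interval reflects these around m̂:
  lower = 2 × 1.2772 − 1.4136 = 1.1408
  upper = 2 × 1.2772 − 1.1264 = 1.4280

(1.1408, 1.4280)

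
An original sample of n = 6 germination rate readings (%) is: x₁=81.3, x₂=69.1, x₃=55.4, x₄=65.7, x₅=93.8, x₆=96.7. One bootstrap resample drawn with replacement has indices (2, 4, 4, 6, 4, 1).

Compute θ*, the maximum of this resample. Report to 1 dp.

θ* = 96.7

Resample values: 69.1, 65.7, 65.7, 96.7, 65.7, 81.3.
Maximum = 96.7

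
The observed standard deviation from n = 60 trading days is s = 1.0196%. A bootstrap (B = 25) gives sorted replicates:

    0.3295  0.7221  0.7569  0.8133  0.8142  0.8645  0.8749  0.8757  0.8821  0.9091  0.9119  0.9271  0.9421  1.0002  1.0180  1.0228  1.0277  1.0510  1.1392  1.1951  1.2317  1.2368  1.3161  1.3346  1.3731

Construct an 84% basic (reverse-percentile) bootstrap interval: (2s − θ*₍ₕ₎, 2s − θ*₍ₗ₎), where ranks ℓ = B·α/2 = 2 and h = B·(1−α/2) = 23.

Percentile endpoints at ranks 2 and 23: θ*₍2₎ = 0.7221, θ*₍23₎ = 1.3161.
Basic interval reflects these around s:
  lower = 2 × 1.0196 − 1.3161 = 0.7231
  upper = 2 × 1.0196 − 0.7221 = 1.3171

(0.7231, 1.3171)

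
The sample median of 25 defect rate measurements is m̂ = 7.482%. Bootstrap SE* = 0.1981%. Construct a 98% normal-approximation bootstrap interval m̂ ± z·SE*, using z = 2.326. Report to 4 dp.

Margin = 2.326 × 0.1981 = 0.46078
Interval: 7.482 ± 0.46078

(7.0212, 7.9428)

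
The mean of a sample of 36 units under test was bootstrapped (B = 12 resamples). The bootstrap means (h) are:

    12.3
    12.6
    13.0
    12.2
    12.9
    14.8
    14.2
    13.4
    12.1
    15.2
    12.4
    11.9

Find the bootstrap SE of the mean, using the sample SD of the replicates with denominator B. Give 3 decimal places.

Bootstrap SE is the standard deviation of the 12 replicate means.
Mean of replicates: (12.3 + 12.6 + 13.0 + 12.2 + 12.9 + 14.8 + 14.2 + 13.4 + 12.1 + 15.2 + 12.4 + 11.9) / 12 = 157.0000 / 12 = 13.0833
Sum of squared deviations: (−0.7833)² + (−0.4833)² + (−0.0833)² + (−0.8833)² + (−0.1833)² + (+1.7167)² + (+1.1167)² + (+0.3167)² + (−0.9833)² + (+2.1167)² + (−0.6833)² + (−1.1833)² = 13.2767
Variance = 13.2767 / 12 = 1.1064
SE* = √1.1064

SE* = 1.052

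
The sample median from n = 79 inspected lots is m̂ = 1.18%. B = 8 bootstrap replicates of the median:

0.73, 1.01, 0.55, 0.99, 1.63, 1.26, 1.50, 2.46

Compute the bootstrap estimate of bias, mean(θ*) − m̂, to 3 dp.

mean(θ*) = (0.73 + 1.01 + 0.55 + 0.99 + 1.63 + 1.26 + 1.50 + 2.46) / 8 = 1.2662
bias = 1.2662 − 1.18

bias = +0.086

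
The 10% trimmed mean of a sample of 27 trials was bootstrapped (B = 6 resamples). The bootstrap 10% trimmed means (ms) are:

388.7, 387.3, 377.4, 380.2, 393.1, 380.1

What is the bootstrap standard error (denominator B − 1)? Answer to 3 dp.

Bootstrap SE is the standard deviation of the 6 replicate 10% trimmed means.
Mean of replicates: (388.7 + 387.3 + 377.4 + 380.2 + 393.1 + 380.1) / 6 = 2306.8000 / 6 = 384.4667
Sum of squared deviations: (+4.2333)² + (+2.8333)² + (−7.0667)² + (−4.2667)² + (+8.6333)² + (−4.3667)² = 187.6933
Variance = 187.6933 / 5 = 37.5387
SE* = √37.5387

SE* = 6.127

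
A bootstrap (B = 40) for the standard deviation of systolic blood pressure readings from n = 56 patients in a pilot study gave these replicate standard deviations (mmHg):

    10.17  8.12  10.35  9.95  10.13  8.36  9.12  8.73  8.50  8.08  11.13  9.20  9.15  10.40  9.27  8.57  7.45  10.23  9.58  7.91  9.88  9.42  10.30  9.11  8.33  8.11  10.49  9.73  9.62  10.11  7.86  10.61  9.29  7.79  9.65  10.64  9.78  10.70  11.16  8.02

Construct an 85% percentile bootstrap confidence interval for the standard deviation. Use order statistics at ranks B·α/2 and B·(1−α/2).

(7.86, 10.64)

Sorted replicates: 7.45, 7.79, 7.86, 7.91, 8.02, 8.08, 8.11, 8.12, 8.33, 8.36, 8.50, 8.57, 8.73, 9.11, 9.12, 9.15, 9.20, 9.27, 9.29, 9.42, 9.58, 9.62, 9.65, 9.73, 9.78, 9.88, 9.95, 10.11, 10.13, 10.17, 10.23, 10.30, 10.35, 10.40, 10.49, 10.61, 10.64, 10.70, 11.13, 11.16
α = 0.15; lower rank = 40 × 0.075 = 3; upper rank = 40 × 0.925 = 37.
The 3rd smallest replicate is 7.86; the 37th is 10.64.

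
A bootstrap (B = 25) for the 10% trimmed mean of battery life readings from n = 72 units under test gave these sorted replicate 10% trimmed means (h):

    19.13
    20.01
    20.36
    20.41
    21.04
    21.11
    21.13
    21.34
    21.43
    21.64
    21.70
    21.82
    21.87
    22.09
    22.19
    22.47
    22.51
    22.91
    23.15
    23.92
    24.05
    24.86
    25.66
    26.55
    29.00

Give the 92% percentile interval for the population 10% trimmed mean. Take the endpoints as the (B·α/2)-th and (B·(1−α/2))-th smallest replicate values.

(19.13, 26.55)

α = 0.08; lower rank = 25 × 0.040 = 1; upper rank = 25 × 0.960 = 24.
The 1st smallest replicate is 19.13; the 24th is 26.55.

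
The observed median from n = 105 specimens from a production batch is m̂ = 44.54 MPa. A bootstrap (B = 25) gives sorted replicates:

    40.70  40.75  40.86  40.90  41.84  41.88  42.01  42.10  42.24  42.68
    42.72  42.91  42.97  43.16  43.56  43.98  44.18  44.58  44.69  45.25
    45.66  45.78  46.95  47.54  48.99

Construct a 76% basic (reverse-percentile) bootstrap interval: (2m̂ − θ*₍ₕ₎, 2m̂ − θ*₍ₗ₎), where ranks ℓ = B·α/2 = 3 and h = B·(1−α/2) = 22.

Percentile endpoints at ranks 3 and 22: θ*₍3₎ = 40.86, θ*₍22₎ = 45.78.
Basic interval reflects these around m̂:
  lower = 2 × 44.54 − 45.78 = 43.30
  upper = 2 × 44.54 − 40.86 = 48.22

(43.30, 48.22)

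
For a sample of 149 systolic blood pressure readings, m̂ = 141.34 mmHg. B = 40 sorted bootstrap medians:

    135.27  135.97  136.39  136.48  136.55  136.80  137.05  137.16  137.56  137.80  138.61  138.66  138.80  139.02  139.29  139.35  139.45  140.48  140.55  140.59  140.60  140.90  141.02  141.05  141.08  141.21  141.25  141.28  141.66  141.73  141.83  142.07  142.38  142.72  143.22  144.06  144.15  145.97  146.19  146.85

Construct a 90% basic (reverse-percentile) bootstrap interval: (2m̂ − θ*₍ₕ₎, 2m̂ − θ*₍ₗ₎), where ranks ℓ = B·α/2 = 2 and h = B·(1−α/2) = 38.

(136.71, 146.71)

Percentile endpoints at ranks 2 and 38: θ*₍2₎ = 135.97, θ*₍38₎ = 145.97.
Basic interval reflects these around m̂:
  lower = 2 × 141.34 − 145.97 = 136.71
  upper = 2 × 141.34 − 135.97 = 146.71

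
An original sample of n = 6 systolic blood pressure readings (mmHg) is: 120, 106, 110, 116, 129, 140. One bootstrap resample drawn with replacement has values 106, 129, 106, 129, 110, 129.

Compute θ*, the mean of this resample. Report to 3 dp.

θ* = 118.167

Mean = (106 + 129 + 106 + 129 + 110 + 129) / 6 = 709.0 / 6 = 118.167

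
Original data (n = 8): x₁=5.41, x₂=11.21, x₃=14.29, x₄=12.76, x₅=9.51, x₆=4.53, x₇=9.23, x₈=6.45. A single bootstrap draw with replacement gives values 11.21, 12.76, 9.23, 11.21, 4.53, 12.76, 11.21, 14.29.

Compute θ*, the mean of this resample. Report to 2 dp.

θ* = 10.90

Mean = (11.21 + 12.76 + 9.23 + 11.21 + 4.53 + 12.76 + 11.21 + 14.29) / 8 = 87.200 / 8 = 10.90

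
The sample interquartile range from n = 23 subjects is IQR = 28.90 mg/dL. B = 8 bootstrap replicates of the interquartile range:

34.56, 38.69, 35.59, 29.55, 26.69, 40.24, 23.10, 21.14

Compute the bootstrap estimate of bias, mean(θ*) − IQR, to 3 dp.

mean(θ*) = (34.56 + 38.69 + 35.59 + 29.55 + 26.69 + 40.24 + 23.10 + 21.14) / 8 = 31.1950
bias = 31.1950 − 28.90

bias = +2.295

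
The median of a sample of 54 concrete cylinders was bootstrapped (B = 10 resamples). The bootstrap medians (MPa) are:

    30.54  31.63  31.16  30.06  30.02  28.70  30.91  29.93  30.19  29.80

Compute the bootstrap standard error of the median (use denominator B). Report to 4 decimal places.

SE* = 0.7767

Bootstrap SE is the standard deviation of the 10 replicate medians.
Mean of replicates: (30.54 + 31.63 + 31.16 + 30.06 + 30.02 + 28.70 + 30.91 + 29.93 + 30.19 + 29.80) / 10 = 302.94000 / 10 = 30.29400
Sum of squared deviations: (+0.24600)² + (+1.33600)² + (+0.86600)² + (−0.23400)² + (−0.27400)² + (−1.59400)² + (+0.61600)² + (−0.36400)² + (−0.10400)² + (−0.49400)² = 6.03284
Variance = 6.03284 / 10 = 0.60328
SE* = √0.60328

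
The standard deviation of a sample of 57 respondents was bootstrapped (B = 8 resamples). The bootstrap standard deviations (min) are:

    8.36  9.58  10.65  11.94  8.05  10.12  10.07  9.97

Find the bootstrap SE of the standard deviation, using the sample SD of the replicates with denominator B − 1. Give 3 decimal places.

SE* = 1.235

Bootstrap SE is the standard deviation of the 8 replicate standard deviations.
Mean of replicates: (8.36 + 9.58 + 10.65 + 11.94 + 8.05 + 10.12 + 10.07 + 9.97) / 8 = 78.7400 / 8 = 9.8425
Sum of squared deviations: (−1.4825)² + (−0.2625)² + (+0.8075)² + (+2.0975)² + (−1.7925)² + (+0.2775)² + (+0.2275)² + (+0.1275)² = 10.6763
Variance = 10.6763 / 7 = 1.5252
SE* = √1.5252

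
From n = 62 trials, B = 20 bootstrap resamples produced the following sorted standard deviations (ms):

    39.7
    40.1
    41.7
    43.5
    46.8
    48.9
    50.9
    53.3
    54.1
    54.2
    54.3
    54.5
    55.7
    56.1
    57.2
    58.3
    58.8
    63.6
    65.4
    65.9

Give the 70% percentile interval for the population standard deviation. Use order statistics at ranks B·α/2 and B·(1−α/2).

(41.7, 58.8)

α = 0.30; lower rank = 20 × 0.150 = 3; upper rank = 20 × 0.850 = 17.
The 3rd smallest replicate is 41.7; the 17th is 58.8.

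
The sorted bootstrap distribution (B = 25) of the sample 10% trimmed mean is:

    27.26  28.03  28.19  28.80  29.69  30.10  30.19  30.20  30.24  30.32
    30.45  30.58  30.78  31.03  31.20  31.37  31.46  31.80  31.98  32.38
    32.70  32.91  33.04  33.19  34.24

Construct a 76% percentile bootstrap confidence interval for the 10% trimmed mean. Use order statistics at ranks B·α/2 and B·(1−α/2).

(28.19, 32.91)

α = 0.24; lower rank = 25 × 0.120 = 3; upper rank = 25 × 0.880 = 22.
The 3rd smallest replicate is 28.19; the 22nd is 32.91.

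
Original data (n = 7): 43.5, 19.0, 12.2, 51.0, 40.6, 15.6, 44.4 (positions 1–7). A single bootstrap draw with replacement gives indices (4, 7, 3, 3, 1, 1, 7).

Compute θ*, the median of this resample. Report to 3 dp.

θ* = 43.500

Resample values: 51.0, 44.4, 12.2, 12.2, 43.5, 43.5, 44.4.
Sorted: 12.2, 12.2, 43.5, 43.5, 44.4, 44.4, 51.0
Median = middle value = 43.500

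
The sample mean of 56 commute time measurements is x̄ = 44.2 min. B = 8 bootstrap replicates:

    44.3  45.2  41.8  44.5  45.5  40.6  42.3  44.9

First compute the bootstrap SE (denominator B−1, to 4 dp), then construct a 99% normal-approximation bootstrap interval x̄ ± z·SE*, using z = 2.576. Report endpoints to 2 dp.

Mean of replicates = 43.6375; sum of squared deviations = 23.0788; SE* = √(23.0788/7) = 1.8158
Margin = 2.576 × 1.8158 = 4.678
Interval: 44.2 ± 4.678

(39.52, 48.88)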